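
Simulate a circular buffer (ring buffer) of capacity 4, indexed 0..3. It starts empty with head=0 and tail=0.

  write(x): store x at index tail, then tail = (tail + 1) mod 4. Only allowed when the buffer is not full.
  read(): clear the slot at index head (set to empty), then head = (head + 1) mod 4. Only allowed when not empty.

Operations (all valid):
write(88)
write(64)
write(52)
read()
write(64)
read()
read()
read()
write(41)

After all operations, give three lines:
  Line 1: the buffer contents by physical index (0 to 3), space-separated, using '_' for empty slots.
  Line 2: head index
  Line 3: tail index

write(88): buf=[88 _ _ _], head=0, tail=1, size=1
write(64): buf=[88 64 _ _], head=0, tail=2, size=2
write(52): buf=[88 64 52 _], head=0, tail=3, size=3
read(): buf=[_ 64 52 _], head=1, tail=3, size=2
write(64): buf=[_ 64 52 64], head=1, tail=0, size=3
read(): buf=[_ _ 52 64], head=2, tail=0, size=2
read(): buf=[_ _ _ 64], head=3, tail=0, size=1
read(): buf=[_ _ _ _], head=0, tail=0, size=0
write(41): buf=[41 _ _ _], head=0, tail=1, size=1

Answer: 41 _ _ _
0
1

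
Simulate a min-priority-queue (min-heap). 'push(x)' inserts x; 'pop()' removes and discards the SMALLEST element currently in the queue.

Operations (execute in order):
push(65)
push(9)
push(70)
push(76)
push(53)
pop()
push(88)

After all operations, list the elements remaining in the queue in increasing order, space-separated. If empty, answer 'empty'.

push(65): heap contents = [65]
push(9): heap contents = [9, 65]
push(70): heap contents = [9, 65, 70]
push(76): heap contents = [9, 65, 70, 76]
push(53): heap contents = [9, 53, 65, 70, 76]
pop() → 9: heap contents = [53, 65, 70, 76]
push(88): heap contents = [53, 65, 70, 76, 88]

Answer: 53 65 70 76 88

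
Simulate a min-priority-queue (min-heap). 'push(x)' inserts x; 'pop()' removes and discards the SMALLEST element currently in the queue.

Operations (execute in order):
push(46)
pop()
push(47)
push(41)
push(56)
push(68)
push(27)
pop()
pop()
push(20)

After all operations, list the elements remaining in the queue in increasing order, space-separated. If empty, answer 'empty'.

Answer: 20 47 56 68

Derivation:
push(46): heap contents = [46]
pop() → 46: heap contents = []
push(47): heap contents = [47]
push(41): heap contents = [41, 47]
push(56): heap contents = [41, 47, 56]
push(68): heap contents = [41, 47, 56, 68]
push(27): heap contents = [27, 41, 47, 56, 68]
pop() → 27: heap contents = [41, 47, 56, 68]
pop() → 41: heap contents = [47, 56, 68]
push(20): heap contents = [20, 47, 56, 68]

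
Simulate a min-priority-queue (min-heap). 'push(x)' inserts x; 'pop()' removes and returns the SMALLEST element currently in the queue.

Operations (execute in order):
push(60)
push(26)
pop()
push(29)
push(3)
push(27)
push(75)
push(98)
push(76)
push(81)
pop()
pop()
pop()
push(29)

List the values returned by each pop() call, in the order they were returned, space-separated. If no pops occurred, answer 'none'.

push(60): heap contents = [60]
push(26): heap contents = [26, 60]
pop() → 26: heap contents = [60]
push(29): heap contents = [29, 60]
push(3): heap contents = [3, 29, 60]
push(27): heap contents = [3, 27, 29, 60]
push(75): heap contents = [3, 27, 29, 60, 75]
push(98): heap contents = [3, 27, 29, 60, 75, 98]
push(76): heap contents = [3, 27, 29, 60, 75, 76, 98]
push(81): heap contents = [3, 27, 29, 60, 75, 76, 81, 98]
pop() → 3: heap contents = [27, 29, 60, 75, 76, 81, 98]
pop() → 27: heap contents = [29, 60, 75, 76, 81, 98]
pop() → 29: heap contents = [60, 75, 76, 81, 98]
push(29): heap contents = [29, 60, 75, 76, 81, 98]

Answer: 26 3 27 29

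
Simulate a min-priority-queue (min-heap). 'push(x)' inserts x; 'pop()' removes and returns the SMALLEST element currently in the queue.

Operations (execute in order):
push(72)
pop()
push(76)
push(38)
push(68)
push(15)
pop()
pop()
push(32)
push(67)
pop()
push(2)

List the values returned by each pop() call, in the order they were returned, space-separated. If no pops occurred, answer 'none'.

Answer: 72 15 38 32

Derivation:
push(72): heap contents = [72]
pop() → 72: heap contents = []
push(76): heap contents = [76]
push(38): heap contents = [38, 76]
push(68): heap contents = [38, 68, 76]
push(15): heap contents = [15, 38, 68, 76]
pop() → 15: heap contents = [38, 68, 76]
pop() → 38: heap contents = [68, 76]
push(32): heap contents = [32, 68, 76]
push(67): heap contents = [32, 67, 68, 76]
pop() → 32: heap contents = [67, 68, 76]
push(2): heap contents = [2, 67, 68, 76]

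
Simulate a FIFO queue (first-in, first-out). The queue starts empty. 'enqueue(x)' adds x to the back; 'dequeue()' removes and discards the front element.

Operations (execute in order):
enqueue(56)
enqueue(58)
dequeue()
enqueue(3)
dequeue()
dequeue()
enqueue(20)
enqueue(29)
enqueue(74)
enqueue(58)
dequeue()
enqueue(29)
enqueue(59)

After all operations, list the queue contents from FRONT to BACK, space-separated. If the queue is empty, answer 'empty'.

Answer: 29 74 58 29 59

Derivation:
enqueue(56): [56]
enqueue(58): [56, 58]
dequeue(): [58]
enqueue(3): [58, 3]
dequeue(): [3]
dequeue(): []
enqueue(20): [20]
enqueue(29): [20, 29]
enqueue(74): [20, 29, 74]
enqueue(58): [20, 29, 74, 58]
dequeue(): [29, 74, 58]
enqueue(29): [29, 74, 58, 29]
enqueue(59): [29, 74, 58, 29, 59]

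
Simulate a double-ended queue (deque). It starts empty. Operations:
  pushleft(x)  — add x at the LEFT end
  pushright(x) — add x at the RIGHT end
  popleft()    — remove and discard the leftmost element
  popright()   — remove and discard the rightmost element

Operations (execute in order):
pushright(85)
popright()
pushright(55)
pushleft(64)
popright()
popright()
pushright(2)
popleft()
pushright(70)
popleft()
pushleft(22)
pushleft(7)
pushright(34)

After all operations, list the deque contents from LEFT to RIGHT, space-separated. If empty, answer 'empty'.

Answer: 7 22 34

Derivation:
pushright(85): [85]
popright(): []
pushright(55): [55]
pushleft(64): [64, 55]
popright(): [64]
popright(): []
pushright(2): [2]
popleft(): []
pushright(70): [70]
popleft(): []
pushleft(22): [22]
pushleft(7): [7, 22]
pushright(34): [7, 22, 34]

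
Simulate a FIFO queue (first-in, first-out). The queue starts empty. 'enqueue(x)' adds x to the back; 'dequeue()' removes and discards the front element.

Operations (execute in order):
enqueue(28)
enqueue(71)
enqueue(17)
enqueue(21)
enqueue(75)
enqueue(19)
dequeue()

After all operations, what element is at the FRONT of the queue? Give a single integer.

Answer: 71

Derivation:
enqueue(28): queue = [28]
enqueue(71): queue = [28, 71]
enqueue(17): queue = [28, 71, 17]
enqueue(21): queue = [28, 71, 17, 21]
enqueue(75): queue = [28, 71, 17, 21, 75]
enqueue(19): queue = [28, 71, 17, 21, 75, 19]
dequeue(): queue = [71, 17, 21, 75, 19]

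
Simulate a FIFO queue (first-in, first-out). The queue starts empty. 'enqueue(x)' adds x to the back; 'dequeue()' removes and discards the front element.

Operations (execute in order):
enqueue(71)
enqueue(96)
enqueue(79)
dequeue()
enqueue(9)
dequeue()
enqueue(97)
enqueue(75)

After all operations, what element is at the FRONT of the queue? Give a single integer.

Answer: 79

Derivation:
enqueue(71): queue = [71]
enqueue(96): queue = [71, 96]
enqueue(79): queue = [71, 96, 79]
dequeue(): queue = [96, 79]
enqueue(9): queue = [96, 79, 9]
dequeue(): queue = [79, 9]
enqueue(97): queue = [79, 9, 97]
enqueue(75): queue = [79, 9, 97, 75]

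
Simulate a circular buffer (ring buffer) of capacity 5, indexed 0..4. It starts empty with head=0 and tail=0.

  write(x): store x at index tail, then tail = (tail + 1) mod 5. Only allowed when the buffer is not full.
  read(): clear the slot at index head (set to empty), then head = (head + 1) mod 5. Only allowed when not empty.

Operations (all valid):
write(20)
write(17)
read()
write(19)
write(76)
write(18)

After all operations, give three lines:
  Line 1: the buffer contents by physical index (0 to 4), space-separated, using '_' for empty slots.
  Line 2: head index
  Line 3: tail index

write(20): buf=[20 _ _ _ _], head=0, tail=1, size=1
write(17): buf=[20 17 _ _ _], head=0, tail=2, size=2
read(): buf=[_ 17 _ _ _], head=1, tail=2, size=1
write(19): buf=[_ 17 19 _ _], head=1, tail=3, size=2
write(76): buf=[_ 17 19 76 _], head=1, tail=4, size=3
write(18): buf=[_ 17 19 76 18], head=1, tail=0, size=4

Answer: _ 17 19 76 18
1
0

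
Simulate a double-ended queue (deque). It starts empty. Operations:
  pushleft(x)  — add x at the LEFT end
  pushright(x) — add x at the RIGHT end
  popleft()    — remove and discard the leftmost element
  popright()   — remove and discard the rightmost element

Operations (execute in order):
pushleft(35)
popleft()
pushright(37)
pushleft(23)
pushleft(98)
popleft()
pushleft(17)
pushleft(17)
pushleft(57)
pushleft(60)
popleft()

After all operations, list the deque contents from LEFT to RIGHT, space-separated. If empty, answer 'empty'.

Answer: 57 17 17 23 37

Derivation:
pushleft(35): [35]
popleft(): []
pushright(37): [37]
pushleft(23): [23, 37]
pushleft(98): [98, 23, 37]
popleft(): [23, 37]
pushleft(17): [17, 23, 37]
pushleft(17): [17, 17, 23, 37]
pushleft(57): [57, 17, 17, 23, 37]
pushleft(60): [60, 57, 17, 17, 23, 37]
popleft(): [57, 17, 17, 23, 37]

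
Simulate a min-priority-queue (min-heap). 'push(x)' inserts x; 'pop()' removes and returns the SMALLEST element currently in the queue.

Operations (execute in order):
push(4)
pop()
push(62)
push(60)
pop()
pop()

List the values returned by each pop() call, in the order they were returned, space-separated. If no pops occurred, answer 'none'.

push(4): heap contents = [4]
pop() → 4: heap contents = []
push(62): heap contents = [62]
push(60): heap contents = [60, 62]
pop() → 60: heap contents = [62]
pop() → 62: heap contents = []

Answer: 4 60 62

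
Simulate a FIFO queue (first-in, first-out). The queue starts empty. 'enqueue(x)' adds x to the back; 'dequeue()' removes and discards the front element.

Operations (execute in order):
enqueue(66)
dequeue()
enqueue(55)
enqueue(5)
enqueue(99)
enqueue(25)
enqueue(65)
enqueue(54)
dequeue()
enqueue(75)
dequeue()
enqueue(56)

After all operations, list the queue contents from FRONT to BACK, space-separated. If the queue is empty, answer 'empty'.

enqueue(66): [66]
dequeue(): []
enqueue(55): [55]
enqueue(5): [55, 5]
enqueue(99): [55, 5, 99]
enqueue(25): [55, 5, 99, 25]
enqueue(65): [55, 5, 99, 25, 65]
enqueue(54): [55, 5, 99, 25, 65, 54]
dequeue(): [5, 99, 25, 65, 54]
enqueue(75): [5, 99, 25, 65, 54, 75]
dequeue(): [99, 25, 65, 54, 75]
enqueue(56): [99, 25, 65, 54, 75, 56]

Answer: 99 25 65 54 75 56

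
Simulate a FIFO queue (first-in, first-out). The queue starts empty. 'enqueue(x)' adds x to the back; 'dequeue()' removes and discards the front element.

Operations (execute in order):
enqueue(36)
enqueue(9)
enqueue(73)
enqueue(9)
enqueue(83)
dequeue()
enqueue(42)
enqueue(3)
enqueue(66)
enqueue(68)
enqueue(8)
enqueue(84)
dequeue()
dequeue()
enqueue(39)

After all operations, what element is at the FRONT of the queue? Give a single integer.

Answer: 9

Derivation:
enqueue(36): queue = [36]
enqueue(9): queue = [36, 9]
enqueue(73): queue = [36, 9, 73]
enqueue(9): queue = [36, 9, 73, 9]
enqueue(83): queue = [36, 9, 73, 9, 83]
dequeue(): queue = [9, 73, 9, 83]
enqueue(42): queue = [9, 73, 9, 83, 42]
enqueue(3): queue = [9, 73, 9, 83, 42, 3]
enqueue(66): queue = [9, 73, 9, 83, 42, 3, 66]
enqueue(68): queue = [9, 73, 9, 83, 42, 3, 66, 68]
enqueue(8): queue = [9, 73, 9, 83, 42, 3, 66, 68, 8]
enqueue(84): queue = [9, 73, 9, 83, 42, 3, 66, 68, 8, 84]
dequeue(): queue = [73, 9, 83, 42, 3, 66, 68, 8, 84]
dequeue(): queue = [9, 83, 42, 3, 66, 68, 8, 84]
enqueue(39): queue = [9, 83, 42, 3, 66, 68, 8, 84, 39]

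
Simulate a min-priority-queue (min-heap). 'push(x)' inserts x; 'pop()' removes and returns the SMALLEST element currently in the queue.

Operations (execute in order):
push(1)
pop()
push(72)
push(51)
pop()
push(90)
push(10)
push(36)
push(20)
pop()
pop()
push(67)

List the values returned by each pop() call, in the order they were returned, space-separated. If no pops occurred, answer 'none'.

push(1): heap contents = [1]
pop() → 1: heap contents = []
push(72): heap contents = [72]
push(51): heap contents = [51, 72]
pop() → 51: heap contents = [72]
push(90): heap contents = [72, 90]
push(10): heap contents = [10, 72, 90]
push(36): heap contents = [10, 36, 72, 90]
push(20): heap contents = [10, 20, 36, 72, 90]
pop() → 10: heap contents = [20, 36, 72, 90]
pop() → 20: heap contents = [36, 72, 90]
push(67): heap contents = [36, 67, 72, 90]

Answer: 1 51 10 20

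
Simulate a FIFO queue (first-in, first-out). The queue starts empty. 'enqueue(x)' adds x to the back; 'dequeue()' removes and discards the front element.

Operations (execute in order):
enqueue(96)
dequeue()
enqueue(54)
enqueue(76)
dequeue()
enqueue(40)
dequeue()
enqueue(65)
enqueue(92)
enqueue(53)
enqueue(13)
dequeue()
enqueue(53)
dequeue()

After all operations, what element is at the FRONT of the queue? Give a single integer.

Answer: 92

Derivation:
enqueue(96): queue = [96]
dequeue(): queue = []
enqueue(54): queue = [54]
enqueue(76): queue = [54, 76]
dequeue(): queue = [76]
enqueue(40): queue = [76, 40]
dequeue(): queue = [40]
enqueue(65): queue = [40, 65]
enqueue(92): queue = [40, 65, 92]
enqueue(53): queue = [40, 65, 92, 53]
enqueue(13): queue = [40, 65, 92, 53, 13]
dequeue(): queue = [65, 92, 53, 13]
enqueue(53): queue = [65, 92, 53, 13, 53]
dequeue(): queue = [92, 53, 13, 53]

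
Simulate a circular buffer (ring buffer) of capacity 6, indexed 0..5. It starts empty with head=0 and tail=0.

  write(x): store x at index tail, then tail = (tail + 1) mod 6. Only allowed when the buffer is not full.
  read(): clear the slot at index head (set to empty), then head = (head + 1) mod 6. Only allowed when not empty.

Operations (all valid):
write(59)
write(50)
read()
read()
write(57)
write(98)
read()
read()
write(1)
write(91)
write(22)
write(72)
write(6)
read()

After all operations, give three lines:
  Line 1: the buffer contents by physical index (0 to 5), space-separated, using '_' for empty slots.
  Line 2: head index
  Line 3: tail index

write(59): buf=[59 _ _ _ _ _], head=0, tail=1, size=1
write(50): buf=[59 50 _ _ _ _], head=0, tail=2, size=2
read(): buf=[_ 50 _ _ _ _], head=1, tail=2, size=1
read(): buf=[_ _ _ _ _ _], head=2, tail=2, size=0
write(57): buf=[_ _ 57 _ _ _], head=2, tail=3, size=1
write(98): buf=[_ _ 57 98 _ _], head=2, tail=4, size=2
read(): buf=[_ _ _ 98 _ _], head=3, tail=4, size=1
read(): buf=[_ _ _ _ _ _], head=4, tail=4, size=0
write(1): buf=[_ _ _ _ 1 _], head=4, tail=5, size=1
write(91): buf=[_ _ _ _ 1 91], head=4, tail=0, size=2
write(22): buf=[22 _ _ _ 1 91], head=4, tail=1, size=3
write(72): buf=[22 72 _ _ 1 91], head=4, tail=2, size=4
write(6): buf=[22 72 6 _ 1 91], head=4, tail=3, size=5
read(): buf=[22 72 6 _ _ 91], head=5, tail=3, size=4

Answer: 22 72 6 _ _ 91
5
3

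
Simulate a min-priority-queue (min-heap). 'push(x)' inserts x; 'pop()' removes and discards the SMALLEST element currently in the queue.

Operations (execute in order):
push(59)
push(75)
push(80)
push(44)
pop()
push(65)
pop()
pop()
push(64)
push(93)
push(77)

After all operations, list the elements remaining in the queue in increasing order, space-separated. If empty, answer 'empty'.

Answer: 64 75 77 80 93

Derivation:
push(59): heap contents = [59]
push(75): heap contents = [59, 75]
push(80): heap contents = [59, 75, 80]
push(44): heap contents = [44, 59, 75, 80]
pop() → 44: heap contents = [59, 75, 80]
push(65): heap contents = [59, 65, 75, 80]
pop() → 59: heap contents = [65, 75, 80]
pop() → 65: heap contents = [75, 80]
push(64): heap contents = [64, 75, 80]
push(93): heap contents = [64, 75, 80, 93]
push(77): heap contents = [64, 75, 77, 80, 93]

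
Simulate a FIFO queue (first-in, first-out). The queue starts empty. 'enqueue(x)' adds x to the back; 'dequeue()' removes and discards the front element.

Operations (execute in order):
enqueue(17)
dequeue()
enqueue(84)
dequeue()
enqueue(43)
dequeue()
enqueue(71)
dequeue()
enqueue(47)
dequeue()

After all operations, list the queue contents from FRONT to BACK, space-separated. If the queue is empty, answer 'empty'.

enqueue(17): [17]
dequeue(): []
enqueue(84): [84]
dequeue(): []
enqueue(43): [43]
dequeue(): []
enqueue(71): [71]
dequeue(): []
enqueue(47): [47]
dequeue(): []

Answer: empty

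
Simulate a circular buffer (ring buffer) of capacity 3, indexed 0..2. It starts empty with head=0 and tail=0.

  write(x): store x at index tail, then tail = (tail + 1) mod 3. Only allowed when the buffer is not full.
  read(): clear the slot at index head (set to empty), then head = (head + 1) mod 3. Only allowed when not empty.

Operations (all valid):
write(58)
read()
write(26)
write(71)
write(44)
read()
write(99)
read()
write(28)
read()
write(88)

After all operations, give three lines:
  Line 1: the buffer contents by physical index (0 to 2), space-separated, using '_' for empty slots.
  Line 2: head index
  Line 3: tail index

Answer: 88 99 28
1
1

Derivation:
write(58): buf=[58 _ _], head=0, tail=1, size=1
read(): buf=[_ _ _], head=1, tail=1, size=0
write(26): buf=[_ 26 _], head=1, tail=2, size=1
write(71): buf=[_ 26 71], head=1, tail=0, size=2
write(44): buf=[44 26 71], head=1, tail=1, size=3
read(): buf=[44 _ 71], head=2, tail=1, size=2
write(99): buf=[44 99 71], head=2, tail=2, size=3
read(): buf=[44 99 _], head=0, tail=2, size=2
write(28): buf=[44 99 28], head=0, tail=0, size=3
read(): buf=[_ 99 28], head=1, tail=0, size=2
write(88): buf=[88 99 28], head=1, tail=1, size=3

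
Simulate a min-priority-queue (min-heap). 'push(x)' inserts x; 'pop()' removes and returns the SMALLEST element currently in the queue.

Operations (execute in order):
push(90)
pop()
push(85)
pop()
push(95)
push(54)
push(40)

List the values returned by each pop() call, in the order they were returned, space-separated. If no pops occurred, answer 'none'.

push(90): heap contents = [90]
pop() → 90: heap contents = []
push(85): heap contents = [85]
pop() → 85: heap contents = []
push(95): heap contents = [95]
push(54): heap contents = [54, 95]
push(40): heap contents = [40, 54, 95]

Answer: 90 85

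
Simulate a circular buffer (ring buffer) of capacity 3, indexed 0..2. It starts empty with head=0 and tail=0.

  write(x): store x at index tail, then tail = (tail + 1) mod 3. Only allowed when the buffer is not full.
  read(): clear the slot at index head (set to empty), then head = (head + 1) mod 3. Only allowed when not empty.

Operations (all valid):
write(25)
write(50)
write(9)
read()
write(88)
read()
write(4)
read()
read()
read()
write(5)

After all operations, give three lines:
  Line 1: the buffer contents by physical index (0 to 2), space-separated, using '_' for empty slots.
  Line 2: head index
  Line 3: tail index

write(25): buf=[25 _ _], head=0, tail=1, size=1
write(50): buf=[25 50 _], head=0, tail=2, size=2
write(9): buf=[25 50 9], head=0, tail=0, size=3
read(): buf=[_ 50 9], head=1, tail=0, size=2
write(88): buf=[88 50 9], head=1, tail=1, size=3
read(): buf=[88 _ 9], head=2, tail=1, size=2
write(4): buf=[88 4 9], head=2, tail=2, size=3
read(): buf=[88 4 _], head=0, tail=2, size=2
read(): buf=[_ 4 _], head=1, tail=2, size=1
read(): buf=[_ _ _], head=2, tail=2, size=0
write(5): buf=[_ _ 5], head=2, tail=0, size=1

Answer: _ _ 5
2
0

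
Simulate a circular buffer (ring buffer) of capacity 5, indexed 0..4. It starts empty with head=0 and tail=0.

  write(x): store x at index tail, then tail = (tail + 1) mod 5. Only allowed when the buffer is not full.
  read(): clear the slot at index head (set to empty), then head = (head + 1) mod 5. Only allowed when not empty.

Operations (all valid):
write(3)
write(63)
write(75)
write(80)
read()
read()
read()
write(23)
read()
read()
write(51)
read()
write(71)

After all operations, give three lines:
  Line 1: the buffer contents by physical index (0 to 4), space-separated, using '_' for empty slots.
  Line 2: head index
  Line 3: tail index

write(3): buf=[3 _ _ _ _], head=0, tail=1, size=1
write(63): buf=[3 63 _ _ _], head=0, tail=2, size=2
write(75): buf=[3 63 75 _ _], head=0, tail=3, size=3
write(80): buf=[3 63 75 80 _], head=0, tail=4, size=4
read(): buf=[_ 63 75 80 _], head=1, tail=4, size=3
read(): buf=[_ _ 75 80 _], head=2, tail=4, size=2
read(): buf=[_ _ _ 80 _], head=3, tail=4, size=1
write(23): buf=[_ _ _ 80 23], head=3, tail=0, size=2
read(): buf=[_ _ _ _ 23], head=4, tail=0, size=1
read(): buf=[_ _ _ _ _], head=0, tail=0, size=0
write(51): buf=[51 _ _ _ _], head=0, tail=1, size=1
read(): buf=[_ _ _ _ _], head=1, tail=1, size=0
write(71): buf=[_ 71 _ _ _], head=1, tail=2, size=1

Answer: _ 71 _ _ _
1
2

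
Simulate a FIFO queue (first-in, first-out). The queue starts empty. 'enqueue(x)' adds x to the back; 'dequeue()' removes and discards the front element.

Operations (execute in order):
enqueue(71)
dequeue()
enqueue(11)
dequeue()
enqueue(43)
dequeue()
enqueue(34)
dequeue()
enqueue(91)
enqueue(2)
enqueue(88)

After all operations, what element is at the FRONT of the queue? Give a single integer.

Answer: 91

Derivation:
enqueue(71): queue = [71]
dequeue(): queue = []
enqueue(11): queue = [11]
dequeue(): queue = []
enqueue(43): queue = [43]
dequeue(): queue = []
enqueue(34): queue = [34]
dequeue(): queue = []
enqueue(91): queue = [91]
enqueue(2): queue = [91, 2]
enqueue(88): queue = [91, 2, 88]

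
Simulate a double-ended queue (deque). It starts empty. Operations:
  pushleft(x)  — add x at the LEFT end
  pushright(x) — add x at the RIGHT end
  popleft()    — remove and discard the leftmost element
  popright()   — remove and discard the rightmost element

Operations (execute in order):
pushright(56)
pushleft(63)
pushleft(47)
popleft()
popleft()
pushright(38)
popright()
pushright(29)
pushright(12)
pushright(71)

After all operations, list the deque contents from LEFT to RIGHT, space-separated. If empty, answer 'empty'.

pushright(56): [56]
pushleft(63): [63, 56]
pushleft(47): [47, 63, 56]
popleft(): [63, 56]
popleft(): [56]
pushright(38): [56, 38]
popright(): [56]
pushright(29): [56, 29]
pushright(12): [56, 29, 12]
pushright(71): [56, 29, 12, 71]

Answer: 56 29 12 71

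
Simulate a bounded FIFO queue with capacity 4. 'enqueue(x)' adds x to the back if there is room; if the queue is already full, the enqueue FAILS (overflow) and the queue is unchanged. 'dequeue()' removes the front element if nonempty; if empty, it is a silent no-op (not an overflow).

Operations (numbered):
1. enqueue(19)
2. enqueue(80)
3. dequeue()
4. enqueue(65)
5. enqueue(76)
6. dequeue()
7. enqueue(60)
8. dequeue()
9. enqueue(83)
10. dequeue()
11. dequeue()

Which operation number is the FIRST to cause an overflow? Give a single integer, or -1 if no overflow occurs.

Answer: -1

Derivation:
1. enqueue(19): size=1
2. enqueue(80): size=2
3. dequeue(): size=1
4. enqueue(65): size=2
5. enqueue(76): size=3
6. dequeue(): size=2
7. enqueue(60): size=3
8. dequeue(): size=2
9. enqueue(83): size=3
10. dequeue(): size=2
11. dequeue(): size=1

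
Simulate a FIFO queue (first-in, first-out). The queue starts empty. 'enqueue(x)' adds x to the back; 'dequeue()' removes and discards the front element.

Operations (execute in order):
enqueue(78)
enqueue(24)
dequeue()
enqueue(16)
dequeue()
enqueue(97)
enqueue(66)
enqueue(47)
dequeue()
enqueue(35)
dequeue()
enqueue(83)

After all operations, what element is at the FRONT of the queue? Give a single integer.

enqueue(78): queue = [78]
enqueue(24): queue = [78, 24]
dequeue(): queue = [24]
enqueue(16): queue = [24, 16]
dequeue(): queue = [16]
enqueue(97): queue = [16, 97]
enqueue(66): queue = [16, 97, 66]
enqueue(47): queue = [16, 97, 66, 47]
dequeue(): queue = [97, 66, 47]
enqueue(35): queue = [97, 66, 47, 35]
dequeue(): queue = [66, 47, 35]
enqueue(83): queue = [66, 47, 35, 83]

Answer: 66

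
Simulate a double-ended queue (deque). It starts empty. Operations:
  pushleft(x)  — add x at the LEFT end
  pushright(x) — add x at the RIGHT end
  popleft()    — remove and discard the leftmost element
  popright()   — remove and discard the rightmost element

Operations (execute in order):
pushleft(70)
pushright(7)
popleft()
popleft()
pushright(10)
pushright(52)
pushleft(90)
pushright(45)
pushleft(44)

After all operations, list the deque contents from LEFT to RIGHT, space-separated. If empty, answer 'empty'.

pushleft(70): [70]
pushright(7): [70, 7]
popleft(): [7]
popleft(): []
pushright(10): [10]
pushright(52): [10, 52]
pushleft(90): [90, 10, 52]
pushright(45): [90, 10, 52, 45]
pushleft(44): [44, 90, 10, 52, 45]

Answer: 44 90 10 52 45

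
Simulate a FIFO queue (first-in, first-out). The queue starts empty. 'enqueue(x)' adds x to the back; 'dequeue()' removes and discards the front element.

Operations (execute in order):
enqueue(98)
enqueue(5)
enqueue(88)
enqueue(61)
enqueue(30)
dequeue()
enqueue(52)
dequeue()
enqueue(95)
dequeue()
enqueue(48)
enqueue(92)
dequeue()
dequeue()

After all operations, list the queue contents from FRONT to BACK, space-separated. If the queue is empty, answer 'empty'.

enqueue(98): [98]
enqueue(5): [98, 5]
enqueue(88): [98, 5, 88]
enqueue(61): [98, 5, 88, 61]
enqueue(30): [98, 5, 88, 61, 30]
dequeue(): [5, 88, 61, 30]
enqueue(52): [5, 88, 61, 30, 52]
dequeue(): [88, 61, 30, 52]
enqueue(95): [88, 61, 30, 52, 95]
dequeue(): [61, 30, 52, 95]
enqueue(48): [61, 30, 52, 95, 48]
enqueue(92): [61, 30, 52, 95, 48, 92]
dequeue(): [30, 52, 95, 48, 92]
dequeue(): [52, 95, 48, 92]

Answer: 52 95 48 92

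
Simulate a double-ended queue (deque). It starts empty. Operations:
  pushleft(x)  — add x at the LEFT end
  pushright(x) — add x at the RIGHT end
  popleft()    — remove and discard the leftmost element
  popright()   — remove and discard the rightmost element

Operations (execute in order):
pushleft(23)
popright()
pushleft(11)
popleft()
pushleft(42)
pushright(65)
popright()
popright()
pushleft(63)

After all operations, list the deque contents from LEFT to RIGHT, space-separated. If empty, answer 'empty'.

pushleft(23): [23]
popright(): []
pushleft(11): [11]
popleft(): []
pushleft(42): [42]
pushright(65): [42, 65]
popright(): [42]
popright(): []
pushleft(63): [63]

Answer: 63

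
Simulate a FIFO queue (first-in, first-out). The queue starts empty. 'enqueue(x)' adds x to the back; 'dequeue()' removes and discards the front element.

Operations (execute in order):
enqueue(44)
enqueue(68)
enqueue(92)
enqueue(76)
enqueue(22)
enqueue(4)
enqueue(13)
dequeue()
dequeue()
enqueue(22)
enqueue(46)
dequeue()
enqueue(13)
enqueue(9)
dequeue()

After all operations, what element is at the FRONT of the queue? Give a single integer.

Answer: 22

Derivation:
enqueue(44): queue = [44]
enqueue(68): queue = [44, 68]
enqueue(92): queue = [44, 68, 92]
enqueue(76): queue = [44, 68, 92, 76]
enqueue(22): queue = [44, 68, 92, 76, 22]
enqueue(4): queue = [44, 68, 92, 76, 22, 4]
enqueue(13): queue = [44, 68, 92, 76, 22, 4, 13]
dequeue(): queue = [68, 92, 76, 22, 4, 13]
dequeue(): queue = [92, 76, 22, 4, 13]
enqueue(22): queue = [92, 76, 22, 4, 13, 22]
enqueue(46): queue = [92, 76, 22, 4, 13, 22, 46]
dequeue(): queue = [76, 22, 4, 13, 22, 46]
enqueue(13): queue = [76, 22, 4, 13, 22, 46, 13]
enqueue(9): queue = [76, 22, 4, 13, 22, 46, 13, 9]
dequeue(): queue = [22, 4, 13, 22, 46, 13, 9]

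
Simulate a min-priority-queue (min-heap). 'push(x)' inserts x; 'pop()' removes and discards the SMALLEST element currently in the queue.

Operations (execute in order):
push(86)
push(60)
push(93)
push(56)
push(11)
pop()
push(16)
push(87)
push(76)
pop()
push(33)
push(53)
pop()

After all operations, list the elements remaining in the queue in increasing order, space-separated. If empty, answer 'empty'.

push(86): heap contents = [86]
push(60): heap contents = [60, 86]
push(93): heap contents = [60, 86, 93]
push(56): heap contents = [56, 60, 86, 93]
push(11): heap contents = [11, 56, 60, 86, 93]
pop() → 11: heap contents = [56, 60, 86, 93]
push(16): heap contents = [16, 56, 60, 86, 93]
push(87): heap contents = [16, 56, 60, 86, 87, 93]
push(76): heap contents = [16, 56, 60, 76, 86, 87, 93]
pop() → 16: heap contents = [56, 60, 76, 86, 87, 93]
push(33): heap contents = [33, 56, 60, 76, 86, 87, 93]
push(53): heap contents = [33, 53, 56, 60, 76, 86, 87, 93]
pop() → 33: heap contents = [53, 56, 60, 76, 86, 87, 93]

Answer: 53 56 60 76 86 87 93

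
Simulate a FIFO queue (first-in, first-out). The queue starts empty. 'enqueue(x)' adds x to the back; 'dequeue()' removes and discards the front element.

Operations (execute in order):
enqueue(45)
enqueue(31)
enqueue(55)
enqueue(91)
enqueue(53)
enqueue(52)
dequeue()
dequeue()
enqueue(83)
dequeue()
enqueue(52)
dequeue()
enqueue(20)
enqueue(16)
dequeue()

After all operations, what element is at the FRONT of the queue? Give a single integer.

enqueue(45): queue = [45]
enqueue(31): queue = [45, 31]
enqueue(55): queue = [45, 31, 55]
enqueue(91): queue = [45, 31, 55, 91]
enqueue(53): queue = [45, 31, 55, 91, 53]
enqueue(52): queue = [45, 31, 55, 91, 53, 52]
dequeue(): queue = [31, 55, 91, 53, 52]
dequeue(): queue = [55, 91, 53, 52]
enqueue(83): queue = [55, 91, 53, 52, 83]
dequeue(): queue = [91, 53, 52, 83]
enqueue(52): queue = [91, 53, 52, 83, 52]
dequeue(): queue = [53, 52, 83, 52]
enqueue(20): queue = [53, 52, 83, 52, 20]
enqueue(16): queue = [53, 52, 83, 52, 20, 16]
dequeue(): queue = [52, 83, 52, 20, 16]

Answer: 52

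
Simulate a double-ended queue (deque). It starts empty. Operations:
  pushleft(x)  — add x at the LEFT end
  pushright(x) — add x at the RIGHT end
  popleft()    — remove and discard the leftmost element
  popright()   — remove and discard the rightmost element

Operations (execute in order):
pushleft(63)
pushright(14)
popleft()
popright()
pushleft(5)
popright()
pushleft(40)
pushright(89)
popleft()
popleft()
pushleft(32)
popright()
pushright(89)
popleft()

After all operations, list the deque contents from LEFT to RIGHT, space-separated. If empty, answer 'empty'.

pushleft(63): [63]
pushright(14): [63, 14]
popleft(): [14]
popright(): []
pushleft(5): [5]
popright(): []
pushleft(40): [40]
pushright(89): [40, 89]
popleft(): [89]
popleft(): []
pushleft(32): [32]
popright(): []
pushright(89): [89]
popleft(): []

Answer: empty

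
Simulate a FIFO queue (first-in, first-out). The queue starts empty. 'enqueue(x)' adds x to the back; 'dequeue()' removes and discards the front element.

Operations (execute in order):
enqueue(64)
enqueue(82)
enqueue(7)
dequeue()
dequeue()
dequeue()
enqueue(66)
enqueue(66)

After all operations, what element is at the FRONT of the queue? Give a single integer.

Answer: 66

Derivation:
enqueue(64): queue = [64]
enqueue(82): queue = [64, 82]
enqueue(7): queue = [64, 82, 7]
dequeue(): queue = [82, 7]
dequeue(): queue = [7]
dequeue(): queue = []
enqueue(66): queue = [66]
enqueue(66): queue = [66, 66]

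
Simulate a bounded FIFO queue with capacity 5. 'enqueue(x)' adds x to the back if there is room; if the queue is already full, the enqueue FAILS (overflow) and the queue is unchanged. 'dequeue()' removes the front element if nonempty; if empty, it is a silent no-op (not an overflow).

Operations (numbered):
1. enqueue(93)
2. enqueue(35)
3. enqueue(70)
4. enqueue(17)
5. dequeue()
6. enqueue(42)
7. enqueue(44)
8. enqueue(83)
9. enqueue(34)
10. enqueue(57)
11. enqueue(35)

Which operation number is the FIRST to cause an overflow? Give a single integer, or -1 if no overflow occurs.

Answer: 8

Derivation:
1. enqueue(93): size=1
2. enqueue(35): size=2
3. enqueue(70): size=3
4. enqueue(17): size=4
5. dequeue(): size=3
6. enqueue(42): size=4
7. enqueue(44): size=5
8. enqueue(83): size=5=cap → OVERFLOW (fail)
9. enqueue(34): size=5=cap → OVERFLOW (fail)
10. enqueue(57): size=5=cap → OVERFLOW (fail)
11. enqueue(35): size=5=cap → OVERFLOW (fail)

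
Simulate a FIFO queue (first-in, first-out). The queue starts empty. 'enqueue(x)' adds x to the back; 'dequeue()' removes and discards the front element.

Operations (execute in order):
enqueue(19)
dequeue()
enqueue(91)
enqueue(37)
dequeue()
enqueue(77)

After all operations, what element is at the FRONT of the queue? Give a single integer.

enqueue(19): queue = [19]
dequeue(): queue = []
enqueue(91): queue = [91]
enqueue(37): queue = [91, 37]
dequeue(): queue = [37]
enqueue(77): queue = [37, 77]

Answer: 37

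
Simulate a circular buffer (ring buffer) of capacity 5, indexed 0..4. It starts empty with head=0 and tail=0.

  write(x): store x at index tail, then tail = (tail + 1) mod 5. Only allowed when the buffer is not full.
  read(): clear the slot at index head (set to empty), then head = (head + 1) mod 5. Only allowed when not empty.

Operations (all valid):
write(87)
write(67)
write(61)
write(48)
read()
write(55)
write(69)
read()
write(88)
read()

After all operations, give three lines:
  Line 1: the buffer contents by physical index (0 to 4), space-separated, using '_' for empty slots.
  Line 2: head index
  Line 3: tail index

write(87): buf=[87 _ _ _ _], head=0, tail=1, size=1
write(67): buf=[87 67 _ _ _], head=0, tail=2, size=2
write(61): buf=[87 67 61 _ _], head=0, tail=3, size=3
write(48): buf=[87 67 61 48 _], head=0, tail=4, size=4
read(): buf=[_ 67 61 48 _], head=1, tail=4, size=3
write(55): buf=[_ 67 61 48 55], head=1, tail=0, size=4
write(69): buf=[69 67 61 48 55], head=1, tail=1, size=5
read(): buf=[69 _ 61 48 55], head=2, tail=1, size=4
write(88): buf=[69 88 61 48 55], head=2, tail=2, size=5
read(): buf=[69 88 _ 48 55], head=3, tail=2, size=4

Answer: 69 88 _ 48 55
3
2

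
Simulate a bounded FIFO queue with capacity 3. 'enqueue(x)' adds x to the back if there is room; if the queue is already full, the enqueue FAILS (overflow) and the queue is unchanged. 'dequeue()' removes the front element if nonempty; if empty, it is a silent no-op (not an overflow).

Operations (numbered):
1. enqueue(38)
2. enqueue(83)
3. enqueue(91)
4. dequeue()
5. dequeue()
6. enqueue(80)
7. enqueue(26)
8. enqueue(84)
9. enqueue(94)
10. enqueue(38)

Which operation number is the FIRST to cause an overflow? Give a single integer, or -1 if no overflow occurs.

1. enqueue(38): size=1
2. enqueue(83): size=2
3. enqueue(91): size=3
4. dequeue(): size=2
5. dequeue(): size=1
6. enqueue(80): size=2
7. enqueue(26): size=3
8. enqueue(84): size=3=cap → OVERFLOW (fail)
9. enqueue(94): size=3=cap → OVERFLOW (fail)
10. enqueue(38): size=3=cap → OVERFLOW (fail)

Answer: 8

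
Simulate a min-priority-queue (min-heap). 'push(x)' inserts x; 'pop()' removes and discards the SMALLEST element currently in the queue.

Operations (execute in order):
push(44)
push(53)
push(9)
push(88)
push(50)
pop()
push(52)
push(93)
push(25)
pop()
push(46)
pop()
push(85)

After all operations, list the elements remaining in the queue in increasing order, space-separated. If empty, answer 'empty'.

push(44): heap contents = [44]
push(53): heap contents = [44, 53]
push(9): heap contents = [9, 44, 53]
push(88): heap contents = [9, 44, 53, 88]
push(50): heap contents = [9, 44, 50, 53, 88]
pop() → 9: heap contents = [44, 50, 53, 88]
push(52): heap contents = [44, 50, 52, 53, 88]
push(93): heap contents = [44, 50, 52, 53, 88, 93]
push(25): heap contents = [25, 44, 50, 52, 53, 88, 93]
pop() → 25: heap contents = [44, 50, 52, 53, 88, 93]
push(46): heap contents = [44, 46, 50, 52, 53, 88, 93]
pop() → 44: heap contents = [46, 50, 52, 53, 88, 93]
push(85): heap contents = [46, 50, 52, 53, 85, 88, 93]

Answer: 46 50 52 53 85 88 93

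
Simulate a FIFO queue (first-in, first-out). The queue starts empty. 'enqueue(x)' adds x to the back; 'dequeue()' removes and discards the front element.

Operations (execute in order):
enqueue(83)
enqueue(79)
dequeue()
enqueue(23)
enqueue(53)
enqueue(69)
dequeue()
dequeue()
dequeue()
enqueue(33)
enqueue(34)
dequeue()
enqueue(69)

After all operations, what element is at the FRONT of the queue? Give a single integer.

Answer: 33

Derivation:
enqueue(83): queue = [83]
enqueue(79): queue = [83, 79]
dequeue(): queue = [79]
enqueue(23): queue = [79, 23]
enqueue(53): queue = [79, 23, 53]
enqueue(69): queue = [79, 23, 53, 69]
dequeue(): queue = [23, 53, 69]
dequeue(): queue = [53, 69]
dequeue(): queue = [69]
enqueue(33): queue = [69, 33]
enqueue(34): queue = [69, 33, 34]
dequeue(): queue = [33, 34]
enqueue(69): queue = [33, 34, 69]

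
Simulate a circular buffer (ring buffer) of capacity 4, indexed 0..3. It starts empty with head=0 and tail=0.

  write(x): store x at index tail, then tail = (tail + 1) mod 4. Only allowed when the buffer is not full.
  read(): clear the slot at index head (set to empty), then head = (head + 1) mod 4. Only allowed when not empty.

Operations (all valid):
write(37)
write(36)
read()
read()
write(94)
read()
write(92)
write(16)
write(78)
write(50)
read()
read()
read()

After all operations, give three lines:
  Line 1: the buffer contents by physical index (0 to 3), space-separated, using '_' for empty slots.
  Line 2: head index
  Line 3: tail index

write(37): buf=[37 _ _ _], head=0, tail=1, size=1
write(36): buf=[37 36 _ _], head=0, tail=2, size=2
read(): buf=[_ 36 _ _], head=1, tail=2, size=1
read(): buf=[_ _ _ _], head=2, tail=2, size=0
write(94): buf=[_ _ 94 _], head=2, tail=3, size=1
read(): buf=[_ _ _ _], head=3, tail=3, size=0
write(92): buf=[_ _ _ 92], head=3, tail=0, size=1
write(16): buf=[16 _ _ 92], head=3, tail=1, size=2
write(78): buf=[16 78 _ 92], head=3, tail=2, size=3
write(50): buf=[16 78 50 92], head=3, tail=3, size=4
read(): buf=[16 78 50 _], head=0, tail=3, size=3
read(): buf=[_ 78 50 _], head=1, tail=3, size=2
read(): buf=[_ _ 50 _], head=2, tail=3, size=1

Answer: _ _ 50 _
2
3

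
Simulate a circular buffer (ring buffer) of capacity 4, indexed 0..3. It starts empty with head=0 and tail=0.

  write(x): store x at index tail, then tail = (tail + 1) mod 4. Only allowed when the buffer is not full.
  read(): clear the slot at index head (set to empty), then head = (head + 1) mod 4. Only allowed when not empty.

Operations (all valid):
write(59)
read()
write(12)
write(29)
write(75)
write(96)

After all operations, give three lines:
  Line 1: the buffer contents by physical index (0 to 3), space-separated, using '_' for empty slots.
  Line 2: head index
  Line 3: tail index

write(59): buf=[59 _ _ _], head=0, tail=1, size=1
read(): buf=[_ _ _ _], head=1, tail=1, size=0
write(12): buf=[_ 12 _ _], head=1, tail=2, size=1
write(29): buf=[_ 12 29 _], head=1, tail=3, size=2
write(75): buf=[_ 12 29 75], head=1, tail=0, size=3
write(96): buf=[96 12 29 75], head=1, tail=1, size=4

Answer: 96 12 29 75
1
1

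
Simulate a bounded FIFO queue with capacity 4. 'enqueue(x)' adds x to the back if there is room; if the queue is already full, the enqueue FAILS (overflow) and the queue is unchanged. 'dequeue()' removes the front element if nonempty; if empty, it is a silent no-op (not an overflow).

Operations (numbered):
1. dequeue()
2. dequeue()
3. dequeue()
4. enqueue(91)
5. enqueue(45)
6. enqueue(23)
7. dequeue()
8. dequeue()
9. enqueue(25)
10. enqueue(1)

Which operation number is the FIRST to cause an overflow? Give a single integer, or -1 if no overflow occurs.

1. dequeue(): empty, no-op, size=0
2. dequeue(): empty, no-op, size=0
3. dequeue(): empty, no-op, size=0
4. enqueue(91): size=1
5. enqueue(45): size=2
6. enqueue(23): size=3
7. dequeue(): size=2
8. dequeue(): size=1
9. enqueue(25): size=2
10. enqueue(1): size=3

Answer: -1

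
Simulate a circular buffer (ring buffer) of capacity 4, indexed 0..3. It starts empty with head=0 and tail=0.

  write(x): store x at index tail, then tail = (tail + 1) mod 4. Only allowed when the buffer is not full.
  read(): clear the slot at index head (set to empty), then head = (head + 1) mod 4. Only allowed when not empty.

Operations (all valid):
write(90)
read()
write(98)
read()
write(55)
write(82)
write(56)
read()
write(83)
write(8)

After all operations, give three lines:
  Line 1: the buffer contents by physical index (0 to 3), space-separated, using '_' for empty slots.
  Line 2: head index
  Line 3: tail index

write(90): buf=[90 _ _ _], head=0, tail=1, size=1
read(): buf=[_ _ _ _], head=1, tail=1, size=0
write(98): buf=[_ 98 _ _], head=1, tail=2, size=1
read(): buf=[_ _ _ _], head=2, tail=2, size=0
write(55): buf=[_ _ 55 _], head=2, tail=3, size=1
write(82): buf=[_ _ 55 82], head=2, tail=0, size=2
write(56): buf=[56 _ 55 82], head=2, tail=1, size=3
read(): buf=[56 _ _ 82], head=3, tail=1, size=2
write(83): buf=[56 83 _ 82], head=3, tail=2, size=3
write(8): buf=[56 83 8 82], head=3, tail=3, size=4

Answer: 56 83 8 82
3
3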